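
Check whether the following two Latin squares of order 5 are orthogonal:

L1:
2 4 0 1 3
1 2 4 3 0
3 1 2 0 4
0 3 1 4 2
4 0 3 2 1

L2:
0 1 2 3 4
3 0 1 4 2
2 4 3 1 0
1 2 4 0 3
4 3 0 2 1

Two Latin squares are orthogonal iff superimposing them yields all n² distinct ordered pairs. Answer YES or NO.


Form the n² = 25 superimposed pairs (L1[i][j], L2[i][j]), row by row (rows and columns indexed from 0):
row 0: (2,0) (4,1) (0,2) (1,3) (3,4)
row 1: (1,3) (2,0) (4,1) (3,4) (0,2)
row 2: (3,2) (1,4) (2,3) (0,1) (4,0)
row 3: (0,1) (3,2) (1,4) (4,0) (2,3)
row 4: (4,4) (0,3) (3,0) (2,2) (1,1)
Orthogonality requires all 25 pairs distinct.
But the pair (1,3) repeats: cell (0,3) has L1 = 1, L2 = 3, and cell (1,0) has L1 = 1, L2 = 3.
A repeated pair means some other pair never occurs (only 15 distinct pairs out of 25), so the squares are not orthogonal.
Conclusion: NO.

NO


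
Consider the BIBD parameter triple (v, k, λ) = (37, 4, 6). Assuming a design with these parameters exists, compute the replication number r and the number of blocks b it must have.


Any 2-(v, k, λ) BIBD satisfies two necessary conditions:
  (i)  Each point sits in r blocks, and counting incidences through any fixed point gives r(k − 1) = λ(v − 1), so r = λ(v − 1)/(k − 1).
  (ii) Total incidences bk = vr, so b = vr/k.
Step 1: r = λ(v − 1)/(k − 1) = 6·(37 − 1)/(4 − 1) = 6·36/3 = 216/3 = 72.
Step 2: b = vr/k = 37·72/4 = 2664/4 = 666.
Check integrality: r = 72 ∈ Z ✓, b = 666 ∈ Z ✓.
(These identities are necessary conditions: they determine r and b for any design with these parameters, but do not by themselves prove that one exists.)

r = 72, b = 666.


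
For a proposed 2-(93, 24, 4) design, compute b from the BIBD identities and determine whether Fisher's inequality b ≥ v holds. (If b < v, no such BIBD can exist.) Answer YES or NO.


r = λ(v − 1)/(k − 1) = 4·92/23 = 16.
b = vr/k = 93·16/24 = 62.
Fisher's inequality: b ≥ v ⇔ 62 ≥ 93? NO.

NO


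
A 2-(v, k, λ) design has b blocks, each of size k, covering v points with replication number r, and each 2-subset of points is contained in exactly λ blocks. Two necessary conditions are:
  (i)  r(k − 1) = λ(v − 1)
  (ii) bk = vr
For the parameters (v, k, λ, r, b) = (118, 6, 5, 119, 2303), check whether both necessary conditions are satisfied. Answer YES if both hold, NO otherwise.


Condition (i): r(k − 1) = 119·5 = 595; λ(v − 1) = 5·117 = 585. Match? NO.
Condition (ii): bk = 2303·6 = 13818; vr = 118·119 = 14042. Match? NO.
Both conditions hold? NO.

NO


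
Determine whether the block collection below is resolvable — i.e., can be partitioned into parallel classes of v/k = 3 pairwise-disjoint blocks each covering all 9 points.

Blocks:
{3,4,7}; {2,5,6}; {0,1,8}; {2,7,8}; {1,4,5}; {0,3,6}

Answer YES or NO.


v = 9, block size k = 3, number of blocks = 6.
For resolvability, blocks must partition into parallel classes of size v/k = 3.
Total blocks must therefore be a multiple of 3: 6 = 3·2 + 0 ⇒ divisible ✓.
Greedy packing gives 2 candidate class(es). Each should be a full parallel class (size 3, covers all 9 points).
  Class 1 (3 blocks): {3,4,7}; {2,5,6}; {0,1,8}. Points covered: [0, 1, 2, 3, 4, 5, 6, 7, 8].
  Class 2 (3 blocks): {2,7,8}; {1,4,5}; {0,3,6}. Points covered: [0, 1, 2, 3, 4, 5, 6, 7, 8].
All classes full (size 3)? YES. All classes cover every point? YES.
Resolvable? YES.

YES


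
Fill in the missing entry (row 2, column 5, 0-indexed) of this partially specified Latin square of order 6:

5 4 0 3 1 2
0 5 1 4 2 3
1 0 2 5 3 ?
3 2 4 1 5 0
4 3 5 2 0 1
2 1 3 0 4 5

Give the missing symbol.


Row 2 contains symbols [0, 1, 2, 3, 5] — missing [4].
Column 5 contains symbols [0, 1, 2, 3, 5] — missing [4].
The missing symbol must appear in both missing sets; intersection = [4].
Therefore the hidden value is 4.

Missing value = 4.


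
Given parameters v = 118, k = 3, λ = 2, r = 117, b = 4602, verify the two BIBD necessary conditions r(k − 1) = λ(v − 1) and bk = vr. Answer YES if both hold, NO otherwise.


Condition (i): r(k − 1) = 117·2 = 234; λ(v − 1) = 2·117 = 234. Match? YES.
Condition (ii): bk = 4602·3 = 13806; vr = 118·117 = 13806. Match? YES.
Both conditions hold? YES.

YES


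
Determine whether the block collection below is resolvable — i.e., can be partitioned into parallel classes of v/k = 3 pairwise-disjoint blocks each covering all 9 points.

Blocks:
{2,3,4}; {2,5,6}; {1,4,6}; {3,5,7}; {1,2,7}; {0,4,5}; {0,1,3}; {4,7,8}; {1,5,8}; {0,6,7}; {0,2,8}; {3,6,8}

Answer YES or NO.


v = 9, block size k = 3, number of blocks = 12.
For resolvability, blocks must partition into parallel classes of size v/k = 3.
Total blocks must therefore be a multiple of 3: 12 = 3·4 + 0 ⇒ divisible ✓.
Greedy packing gives 4 candidate class(es). Each should be a full parallel class (size 3, covers all 9 points).
  Class 1 (3 blocks): {2,3,4}; {1,5,8}; {0,6,7}. Points covered: [0, 1, 2, 3, 4, 5, 6, 7, 8].
  Class 2 (3 blocks): {2,5,6}; {0,1,3}; {4,7,8}. Points covered: [0, 1, 2, 3, 4, 5, 6, 7, 8].
  Class 3 (3 blocks): {1,4,6}; {3,5,7}; {0,2,8}. Points covered: [0, 1, 2, 3, 4, 5, 6, 7, 8].
  Class 4 (3 blocks): {1,2,7}; {0,4,5}; {3,6,8}. Points covered: [0, 1, 2, 3, 4, 5, 6, 7, 8].
All classes full (size 3)? YES. All classes cover every point? YES.
Resolvable? YES.

YES


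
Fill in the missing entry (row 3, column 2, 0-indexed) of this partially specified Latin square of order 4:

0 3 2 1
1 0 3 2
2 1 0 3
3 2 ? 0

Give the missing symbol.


Row 3 contains symbols [0, 2, 3] — missing [1].
Column 2 contains symbols [0, 2, 3] — missing [1].
The missing symbol must appear in both missing sets; intersection = [1].
Therefore the hidden value is 1.

Missing value = 1.


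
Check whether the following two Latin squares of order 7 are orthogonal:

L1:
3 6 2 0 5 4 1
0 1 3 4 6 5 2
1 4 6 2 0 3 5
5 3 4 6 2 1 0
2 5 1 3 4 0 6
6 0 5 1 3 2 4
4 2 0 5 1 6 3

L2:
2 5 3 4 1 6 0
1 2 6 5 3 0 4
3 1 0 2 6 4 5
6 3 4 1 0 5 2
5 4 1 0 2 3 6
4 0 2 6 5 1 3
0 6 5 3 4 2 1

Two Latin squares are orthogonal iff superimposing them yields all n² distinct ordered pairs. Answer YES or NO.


Form the n² = 49 superimposed pairs (L1[i][j], L2[i][j]), row by row (rows and columns indexed from 0):
row 0: (3,2) (6,5) (2,3) (0,4) (5,1) (4,6) (1,0)
row 1: (0,1) (1,2) (3,6) (4,5) (6,3) (5,0) (2,4)
row 2: (1,3) (4,1) (6,0) (2,2) (0,6) (3,4) (5,5)
row 3: (5,6) (3,3) (4,4) (6,1) (2,0) (1,5) (0,2)
row 4: (2,5) (5,4) (1,1) (3,0) (4,2) (0,3) (6,6)
row 5: (6,4) (0,0) (5,2) (1,6) (3,5) (2,1) (4,3)
row 6: (4,0) (2,6) (0,5) (5,3) (1,4) (6,2) (3,1)
Orthogonality requires all 49 pairs distinct.
Check by first coordinate: for each symbol s of L1, list the L2 entries in the n cells where L1 = s; they must all differ.
  L1 = 0: L2 entries (in reading order) 4, 1, 6, 2, 3, 0, 5 — all 7 distinct ✓
  L1 = 1: L2 entries (in reading order) 0, 2, 3, 5, 1, 6, 4 — all 7 distinct ✓
  L1 = 2: L2 entries (in reading order) 3, 4, 2, 0, 5, 1, 6 — all 7 distinct ✓
  L1 = 3: L2 entries (in reading order) 2, 6, 4, 3, 0, 5, 1 — all 7 distinct ✓
  L1 = 4: L2 entries (in reading order) 6, 5, 1, 4, 2, 3, 0 — all 7 distinct ✓
  L1 = 5: L2 entries (in reading order) 1, 0, 5, 6, 4, 2, 3 — all 7 distinct ✓
  L1 = 6: L2 entries (in reading order) 5, 3, 0, 1, 6, 4, 2 — all 7 distinct ✓
Every symbol of L1 meets every symbol of L2 exactly once, so all 49 pairs are distinct (49 of 49).
Conclusion: YES.

YES


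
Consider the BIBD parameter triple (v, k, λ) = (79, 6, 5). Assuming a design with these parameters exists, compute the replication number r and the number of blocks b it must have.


Any 2-(v, k, λ) BIBD satisfies two necessary conditions:
  (i)  Each point sits in r blocks, and counting incidences through any fixed point gives r(k − 1) = λ(v − 1), so r = λ(v − 1)/(k − 1).
  (ii) Total incidences bk = vr, so b = vr/k.
Step 1: r = λ(v − 1)/(k − 1) = 5·(79 − 1)/(6 − 1) = 5·78/5 = 390/5 = 78.
Step 2: b = vr/k = 79·78/6 = 6162/6 = 1027.
Check integrality: r = 78 ∈ Z ✓, b = 1027 ∈ Z ✓.
(These identities are necessary conditions: they determine r and b for any design with these parameters, but do not by themselves prove that one exists.)

r = 78, b = 1027.


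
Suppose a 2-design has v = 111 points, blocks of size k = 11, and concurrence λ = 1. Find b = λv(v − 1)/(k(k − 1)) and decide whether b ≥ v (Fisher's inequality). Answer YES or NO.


b = λv(v − 1)/(k(k − 1)) = 1·111·110/(11·10) = 12210/110 = 111.
Compare with v = 111: b ≥ v, so Fisher's inequality holds.

YES


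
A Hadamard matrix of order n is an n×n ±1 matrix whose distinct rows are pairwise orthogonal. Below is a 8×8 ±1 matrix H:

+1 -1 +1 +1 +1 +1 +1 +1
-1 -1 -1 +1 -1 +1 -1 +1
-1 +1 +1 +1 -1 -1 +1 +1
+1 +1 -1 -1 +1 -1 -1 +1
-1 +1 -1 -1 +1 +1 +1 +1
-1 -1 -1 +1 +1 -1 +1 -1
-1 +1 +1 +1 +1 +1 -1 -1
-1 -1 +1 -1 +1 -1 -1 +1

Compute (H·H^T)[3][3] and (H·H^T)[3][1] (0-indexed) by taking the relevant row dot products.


Row 1 of H: [-1, -1, -1, 1, -1, 1, -1, 1].
Row 3 of H: [1, 1, -1, -1, 1, -1, -1, 1].
(H·H^T)[3][3] = Σ_j H[3][j]·H[3][j] = (1)² + (1)² + (-1)² + (-1)² + (1)² + (-1)² + (-1)² + (1)² = 1 + 1 + 1 + 1 + 1 + 1 + 1 + 1 = 8.
(H·H^T)[3][1] = Σ_j H[3][j]·H[1][j] = (1)·(-1) + (1)·(-1) + (-1)·(-1) + (-1)·(1) + (1)·(-1) + (-1)·(1) + (-1)·(-1) + (1)·(1) = -1 + -1 + 1 + -1 + -1 + -1 + 1 + 1 = -2.
Rows 3 and 1 are not orthogonal (dot product = -2 ≠ 0), so H is not a Hadamard matrix.

(3,3) entry = 8; (3,1) entry = -2.


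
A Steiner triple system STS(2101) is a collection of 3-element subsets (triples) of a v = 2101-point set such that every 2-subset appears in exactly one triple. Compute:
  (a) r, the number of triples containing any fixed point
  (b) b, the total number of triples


An STS(v) is a 2-(v, 3, 1) BIBD: block size k = 3, λ = 1.
Replication: r(k − 1) = λ(v − 1) ⇒ r·2 = 2101 − 1 = 2100 ⇒ r = 1050.
Block count: b = v(v − 1)/6 = 2101·2100/6 = 4412100/6 = 735350.
(Check via bk = vr: 735350·3 = 2206050 = 2101·1050 = 2206050 ✓.)

r = 1050, b = 735350.


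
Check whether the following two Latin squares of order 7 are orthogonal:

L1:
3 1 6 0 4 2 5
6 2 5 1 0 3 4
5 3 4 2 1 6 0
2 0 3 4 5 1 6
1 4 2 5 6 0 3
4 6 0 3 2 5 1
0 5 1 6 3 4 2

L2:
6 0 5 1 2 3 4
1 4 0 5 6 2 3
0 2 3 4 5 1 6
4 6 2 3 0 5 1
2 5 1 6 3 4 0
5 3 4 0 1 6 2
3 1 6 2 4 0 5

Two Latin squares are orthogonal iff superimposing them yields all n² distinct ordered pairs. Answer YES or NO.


Form the n² = 49 superimposed pairs (L1[i][j], L2[i][j]), row by row (rows and columns indexed from 0):
row 0: (3,6) (1,0) (6,5) (0,1) (4,2) (2,3) (5,4)
row 1: (6,1) (2,4) (5,0) (1,5) (0,6) (3,2) (4,3)
row 2: (5,0) (3,2) (4,3) (2,4) (1,5) (6,1) (0,6)
row 3: (2,4) (0,6) (3,2) (4,3) (5,0) (1,5) (6,1)
row 4: (1,2) (4,5) (2,1) (5,6) (6,3) (0,4) (3,0)
row 5: (4,5) (6,3) (0,4) (3,0) (2,1) (5,6) (1,2)
row 6: (0,3) (5,1) (1,6) (6,2) (3,4) (4,0) (2,5)
Orthogonality requires all 49 pairs distinct.
But the pair (5,0) repeats: cell (1,2) has L1 = 5, L2 = 0, and cell (2,0) has L1 = 5, L2 = 0.
A repeated pair means some other pair never occurs (only 28 distinct pairs out of 49), so the squares are not orthogonal.
Conclusion: NO.

NO


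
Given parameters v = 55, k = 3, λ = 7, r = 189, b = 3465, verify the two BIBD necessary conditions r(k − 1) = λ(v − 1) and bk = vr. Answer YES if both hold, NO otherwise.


Condition (i): r(k − 1) = 189·2 = 378; λ(v − 1) = 7·54 = 378. Match? YES.
Condition (ii): bk = 3465·3 = 10395; vr = 55·189 = 10395. Match? YES.
Both conditions hold? YES.

YES


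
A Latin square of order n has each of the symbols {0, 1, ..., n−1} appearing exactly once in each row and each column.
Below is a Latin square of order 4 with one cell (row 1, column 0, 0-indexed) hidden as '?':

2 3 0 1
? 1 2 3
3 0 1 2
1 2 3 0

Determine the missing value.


Row 1 contains symbols [1, 2, 3] — missing [0].
Column 0 contains symbols [1, 2, 3] — missing [0].
The missing symbol must appear in both missing sets; intersection = [0].
Therefore the hidden value is 0.

Missing value = 0.


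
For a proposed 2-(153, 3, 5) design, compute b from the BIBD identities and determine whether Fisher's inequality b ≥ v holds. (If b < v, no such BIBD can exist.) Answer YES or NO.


r = λ(v − 1)/(k − 1) = 5·152/2 = 380.
b = vr/k = 153·380/3 = 19380.
Fisher's inequality: b ≥ v ⇔ 19380 ≥ 153? YES.

YES


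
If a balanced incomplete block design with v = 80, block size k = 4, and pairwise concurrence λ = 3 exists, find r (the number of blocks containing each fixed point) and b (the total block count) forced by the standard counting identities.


Any 2-(v, k, λ) BIBD satisfies two necessary conditions:
  (i)  Each point sits in r blocks, and counting incidences through any fixed point gives r(k − 1) = λ(v − 1), so r = λ(v − 1)/(k − 1).
  (ii) Total incidences bk = vr, so b = vr/k.
Step 1: r = λ(v − 1)/(k − 1) = 3·(80 − 1)/(4 − 1) = 3·79/3 = 237/3 = 79.
Step 2: b = vr/k = 80·79/4 = 6320/4 = 1580.
Check integrality: r = 79 ∈ Z ✓, b = 1580 ∈ Z ✓.
(These identities are necessary conditions: they determine r and b for any design with these parameters, but do not by themselves prove that one exists.)

r = 79, b = 1580.


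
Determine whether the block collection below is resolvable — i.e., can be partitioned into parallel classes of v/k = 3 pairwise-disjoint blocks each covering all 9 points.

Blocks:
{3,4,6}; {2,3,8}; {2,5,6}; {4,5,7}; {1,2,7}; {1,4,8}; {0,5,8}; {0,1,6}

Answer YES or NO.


v = 9, block size k = 3, number of blocks = 8.
For resolvability, blocks must partition into parallel classes of size v/k = 3.
Total blocks must therefore be a multiple of 3: 8 = 3·2 + 2 ⇒ not divisible ✗.
Resolvable? NO.

NO


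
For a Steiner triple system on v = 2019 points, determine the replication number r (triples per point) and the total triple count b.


An STS(v) is a 2-(v, 3, 1) BIBD: block size k = 3, λ = 1.
Replication: r(k − 1) = λ(v − 1) ⇒ r·2 = 2019 − 1 = 2018 ⇒ r = 1009.
Block count: bk = vr ⇒ b·3 = 2019·1009 = 2037171 ⇒ b = 679057.
(Check via b = v(v − 1)/6 = 2019·2018/6 = 4074342/6 = 679057.)

r = 1009, b = 679057.


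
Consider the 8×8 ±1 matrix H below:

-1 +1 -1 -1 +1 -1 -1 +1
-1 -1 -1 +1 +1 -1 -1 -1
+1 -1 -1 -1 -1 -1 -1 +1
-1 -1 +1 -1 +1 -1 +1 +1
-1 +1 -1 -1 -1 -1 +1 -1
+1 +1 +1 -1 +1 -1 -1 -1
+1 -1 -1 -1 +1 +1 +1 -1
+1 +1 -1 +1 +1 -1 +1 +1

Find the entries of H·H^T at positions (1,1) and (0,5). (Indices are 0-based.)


Row 0 of H: [-1, 1, -1, -1, 1, -1, -1, 1].
Row 1 of H: [-1, -1, -1, 1, 1, -1, -1, -1].
Row 5 of H: [1, 1, 1, -1, 1, -1, -1, -1].
(H·H^T)[1][1] = Σ_j H[1][j]·H[1][j] = (-1)² + (-1)² + (-1)² + (1)² + (1)² + (-1)² + (-1)² + (-1)² = 1 + 1 + 1 + 1 + 1 + 1 + 1 + 1 = 8.
(H·H^T)[0][5] = Σ_j H[0][j]·H[5][j] = (-1)·(1) + (1)·(1) + (-1)·(1) + (-1)·(-1) + (1)·(1) + (-1)·(-1) + (-1)·(-1) + (1)·(-1) = -1 + 1 + -1 + 1 + 1 + 1 + 1 + -1 = 2.
Rows 0 and 5 are not orthogonal (dot product = 2 ≠ 0), so H is not a Hadamard matrix.

(1,1) entry = 8; (0,5) entry = 2.


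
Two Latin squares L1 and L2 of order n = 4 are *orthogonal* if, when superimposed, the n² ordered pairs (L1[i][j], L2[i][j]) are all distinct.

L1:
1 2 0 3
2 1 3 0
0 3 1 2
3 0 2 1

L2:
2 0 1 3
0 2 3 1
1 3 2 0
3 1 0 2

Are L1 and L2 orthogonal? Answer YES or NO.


Form the n² = 16 superimposed pairs (L1[i][j], L2[i][j]), row by row (rows and columns indexed from 0):
row 0: (1,2) (2,0) (0,1) (3,3)
row 1: (2,0) (1,2) (3,3) (0,1)
row 2: (0,1) (3,3) (1,2) (2,0)
row 3: (3,3) (0,1) (2,0) (1,2)
Orthogonality requires all 16 pairs distinct.
But the pair (2,0) repeats: cell (0,1) has L1 = 2, L2 = 0, and cell (1,0) has L1 = 2, L2 = 0.
A repeated pair means some other pair never occurs (only 4 distinct pairs out of 16), so the squares are not orthogonal.
Conclusion: NO.

NO


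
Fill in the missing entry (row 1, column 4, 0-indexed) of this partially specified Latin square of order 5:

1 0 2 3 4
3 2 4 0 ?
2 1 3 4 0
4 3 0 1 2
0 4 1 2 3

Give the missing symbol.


Row 1 contains symbols [0, 2, 3, 4] — missing [1].
Column 4 contains symbols [0, 2, 3, 4] — missing [1].
The missing symbol must appear in both missing sets; intersection = [1].
Therefore the hidden value is 1.

Missing value = 1.


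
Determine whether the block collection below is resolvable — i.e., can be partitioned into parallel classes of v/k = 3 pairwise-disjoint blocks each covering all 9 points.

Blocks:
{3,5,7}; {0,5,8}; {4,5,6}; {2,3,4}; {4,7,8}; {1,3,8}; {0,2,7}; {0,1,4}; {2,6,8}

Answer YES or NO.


v = 9, block size k = 3, number of blocks = 9.
For resolvability, blocks must partition into parallel classes of size v/k = 3.
Total blocks must therefore be a multiple of 3: 9 = 3·3 + 0 ⇒ divisible ✓.
Consider block {0,5,8}. The only other block(s) in the collection disjoint from it are {2,3,4} — just 1 block(s). Any parallel class containing {0,5,8} would need 2 other blocks each disjoint from it, so no parallel class of size 3 can contain {0,5,8}.
Since every block must belong to some parallel class in a resolution, the collection cannot be partitioned into parallel classes.
Resolvable? NO.

NO


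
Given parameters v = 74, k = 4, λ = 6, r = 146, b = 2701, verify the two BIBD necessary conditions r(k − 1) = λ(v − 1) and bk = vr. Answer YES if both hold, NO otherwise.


Condition (i): r(k − 1) = 146·3 = 438; λ(v − 1) = 6·73 = 438. Match? YES.
Condition (ii): bk = 2701·4 = 10804; vr = 74·146 = 10804. Match? YES.
Both conditions hold? YES.

YES


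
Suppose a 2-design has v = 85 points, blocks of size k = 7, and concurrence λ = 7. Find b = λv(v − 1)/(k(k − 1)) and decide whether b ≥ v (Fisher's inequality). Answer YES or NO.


b = λv(v − 1)/(k(k − 1)) = 7·85·84/(7·6) = 49980/42 = 1190.
Compare with v = 85: b ≥ v, so Fisher's inequality holds.

YES


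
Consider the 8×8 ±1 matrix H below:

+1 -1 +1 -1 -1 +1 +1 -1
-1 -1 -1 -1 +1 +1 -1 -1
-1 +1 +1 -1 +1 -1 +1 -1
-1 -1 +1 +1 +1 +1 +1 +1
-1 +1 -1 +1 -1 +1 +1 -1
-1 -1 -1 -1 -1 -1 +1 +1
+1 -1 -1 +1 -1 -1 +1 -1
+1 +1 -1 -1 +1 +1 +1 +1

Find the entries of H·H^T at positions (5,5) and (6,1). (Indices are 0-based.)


Row 1 of H: [-1, -1, -1, -1, 1, 1, -1, -1].
Row 5 of H: [-1, -1, -1, -1, -1, -1, 1, 1].
Row 6 of H: [1, -1, -1, 1, -1, -1, 1, -1].
(H·H^T)[5][5] = Σ_j H[5][j]·H[5][j] = (-1)² + (-1)² + (-1)² + (-1)² + (-1)² + (-1)² + (1)² + (1)² = 1 + 1 + 1 + 1 + 1 + 1 + 1 + 1 = 8.
(H·H^T)[6][1] = Σ_j H[6][j]·H[1][j] = (1)·(-1) + (-1)·(-1) + (-1)·(-1) + (1)·(-1) + (-1)·(1) + (-1)·(1) + (1)·(-1) + (-1)·(-1) = -1 + 1 + 1 + -1 + -1 + -1 + -1 + 1 = -2.
Rows 6 and 1 are not orthogonal (dot product = -2 ≠ 0), so H is not a Hadamard matrix.

(5,5) entry = 8; (6,1) entry = -2.


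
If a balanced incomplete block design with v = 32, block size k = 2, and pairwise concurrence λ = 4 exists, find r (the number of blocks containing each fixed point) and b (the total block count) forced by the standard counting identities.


Any 2-(v, k, λ) BIBD satisfies two necessary conditions:
  (i)  Each point sits in r blocks, and counting incidences through any fixed point gives r(k − 1) = λ(v − 1), so r = λ(v − 1)/(k − 1).
  (ii) Total incidences bk = vr, so b = vr/k.
Step 1: r = λ(v − 1)/(k − 1) = 4·(32 − 1)/(2 − 1) = 4·31/1 = 124/1 = 124.
Step 2: b = vr/k = 32·124/2 = 3968/2 = 1984.
Check integrality: r = 124 ∈ Z ✓, b = 1984 ∈ Z ✓.
(These identities are necessary conditions: they determine r and b for any design with these parameters, but do not by themselves prove that one exists.)

r = 124, b = 1984.


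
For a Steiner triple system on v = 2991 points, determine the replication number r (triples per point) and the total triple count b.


An STS(v) is a 2-(v, 3, 1) BIBD: block size k = 3, λ = 1.
Replication: r(k − 1) = λ(v − 1) ⇒ r·2 = 2991 − 1 = 2990 ⇒ r = 1495.
Block count: b = v(v − 1)/6 = 2991·2990/6 = 8943090/6 = 1490515.

r = 1495, b = 1490515.


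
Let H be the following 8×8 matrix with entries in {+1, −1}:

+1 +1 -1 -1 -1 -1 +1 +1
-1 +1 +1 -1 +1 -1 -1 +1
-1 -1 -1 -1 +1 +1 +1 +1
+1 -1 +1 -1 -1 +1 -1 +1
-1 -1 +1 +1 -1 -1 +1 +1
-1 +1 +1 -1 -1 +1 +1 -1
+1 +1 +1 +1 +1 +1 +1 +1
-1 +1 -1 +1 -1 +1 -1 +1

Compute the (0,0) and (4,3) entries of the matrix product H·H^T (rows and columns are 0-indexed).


Row 0 of H: [1, 1, -1, -1, -1, -1, 1, 1].
Row 3 of H: [1, -1, 1, -1, -1, 1, -1, 1].
Row 4 of H: [-1, -1, 1, 1, -1, -1, 1, 1].
(H·H^T)[0][0] = Σ_j H[0][j]·H[0][j] = (1)² + (1)² + (-1)² + (-1)² + (-1)² + (-1)² + (1)² + (1)² = 1 + 1 + 1 + 1 + 1 + 1 + 1 + 1 = 8.
(H·H^T)[4][3] = Σ_j H[4][j]·H[3][j] = (-1)·(1) + (-1)·(-1) + (1)·(1) + (1)·(-1) + (-1)·(-1) + (-1)·(1) + (1)·(-1) + (1)·(1) = -1 + 1 + 1 + -1 + 1 + -1 + -1 + 1 = 0.
So rows 4 and 3 are orthogonal; the diagonal entry equals n = 8.

(0,0) entry = 8; (4,3) entry = 0.


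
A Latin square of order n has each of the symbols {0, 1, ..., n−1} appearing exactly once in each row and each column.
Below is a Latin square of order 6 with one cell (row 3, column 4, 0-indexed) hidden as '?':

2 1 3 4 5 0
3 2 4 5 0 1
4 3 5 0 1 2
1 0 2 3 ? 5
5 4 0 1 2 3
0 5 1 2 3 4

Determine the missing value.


Row 3 contains symbols [0, 1, 2, 3, 5] — missing [4].
Column 4 contains symbols [0, 1, 2, 3, 5] — missing [4].
The missing symbol must appear in both missing sets; intersection = [4].
Therefore the hidden value is 4.

Missing value = 4.


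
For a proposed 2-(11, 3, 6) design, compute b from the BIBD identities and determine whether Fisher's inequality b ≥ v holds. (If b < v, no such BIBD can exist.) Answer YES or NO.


r = λ(v − 1)/(k − 1) = 6·10/2 = 30.
b = vr/k = 11·30/3 = 110.
Fisher's inequality: b ≥ v ⇔ 110 ≥ 11? YES.

YES


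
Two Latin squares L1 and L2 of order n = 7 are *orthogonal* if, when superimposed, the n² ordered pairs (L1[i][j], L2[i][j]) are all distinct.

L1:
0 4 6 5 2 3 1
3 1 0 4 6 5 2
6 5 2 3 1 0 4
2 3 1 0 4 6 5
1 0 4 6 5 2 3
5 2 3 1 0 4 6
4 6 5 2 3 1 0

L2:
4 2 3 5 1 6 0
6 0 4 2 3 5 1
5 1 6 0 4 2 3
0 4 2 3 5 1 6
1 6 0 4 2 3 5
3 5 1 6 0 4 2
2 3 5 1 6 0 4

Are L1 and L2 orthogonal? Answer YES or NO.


Form the n² = 49 superimposed pairs (L1[i][j], L2[i][j]), row by row (rows and columns indexed from 0):
row 0: (0,4) (4,2) (6,3) (5,5) (2,1) (3,6) (1,0)
row 1: (3,6) (1,0) (0,4) (4,2) (6,3) (5,5) (2,1)
row 2: (6,5) (5,1) (2,6) (3,0) (1,4) (0,2) (4,3)
row 3: (2,0) (3,4) (1,2) (0,3) (4,5) (6,1) (5,6)
row 4: (1,1) (0,6) (4,0) (6,4) (5,2) (2,3) (3,5)
row 5: (5,3) (2,5) (3,1) (1,6) (0,0) (4,4) (6,2)
row 6: (4,2) (6,3) (5,5) (2,1) (3,6) (1,0) (0,4)
Orthogonality requires all 49 pairs distinct.
But the pair (3,6) repeats: cell (0,5) has L1 = 3, L2 = 6, and cell (1,0) has L1 = 3, L2 = 6.
A repeated pair means some other pair never occurs (only 35 distinct pairs out of 49), so the squares are not orthogonal.
Conclusion: NO.

NO


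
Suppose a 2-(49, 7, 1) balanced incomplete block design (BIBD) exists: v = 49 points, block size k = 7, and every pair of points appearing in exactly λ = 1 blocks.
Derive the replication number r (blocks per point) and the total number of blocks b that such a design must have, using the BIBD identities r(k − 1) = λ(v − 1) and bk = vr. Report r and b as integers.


Any 2-(v, k, λ) BIBD satisfies two necessary conditions:
  (i)  Each point sits in r blocks, and counting incidences through any fixed point gives r(k − 1) = λ(v − 1), so r = λ(v − 1)/(k − 1).
  (ii) Total incidences bk = vr, so b = vr/k.
Step 1: r = λ(v − 1)/(k − 1) = 1·(49 − 1)/(7 − 1) = 1·48/6 = 48/6 = 8.
Step 2: b = vr/k = 49·8/7 = 392/7 = 56.
Check integrality: r = 8 ∈ Z ✓, b = 56 ∈ Z ✓.
(These identities are necessary conditions: they determine r and b for any design with these parameters, but do not by themselves prove that one exists.)

r = 8, b = 56.


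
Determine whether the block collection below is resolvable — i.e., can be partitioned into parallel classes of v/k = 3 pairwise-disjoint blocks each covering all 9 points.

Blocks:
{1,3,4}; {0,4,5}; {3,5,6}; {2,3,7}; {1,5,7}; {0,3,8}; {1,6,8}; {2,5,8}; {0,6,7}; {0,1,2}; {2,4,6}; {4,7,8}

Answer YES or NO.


v = 9, block size k = 3, number of blocks = 12.
For resolvability, blocks must partition into parallel classes of size v/k = 3.
Total blocks must therefore be a multiple of 3: 12 = 3·4 + 0 ⇒ divisible ✓.
Greedy packing gives 4 candidate class(es). Each should be a full parallel class (size 3, covers all 9 points).
  Class 1 (3 blocks): {1,3,4}; {2,5,8}; {0,6,7}. Points covered: [0, 1, 2, 3, 4, 5, 6, 7, 8].
  Class 2 (3 blocks): {0,4,5}; {2,3,7}; {1,6,8}. Points covered: [0, 1, 2, 3, 4, 5, 6, 7, 8].
  Class 3 (3 blocks): {3,5,6}; {0,1,2}; {4,7,8}. Points covered: [0, 1, 2, 3, 4, 5, 6, 7, 8].
  Class 4 (3 blocks): {1,5,7}; {0,3,8}; {2,4,6}. Points covered: [0, 1, 2, 3, 4, 5, 6, 7, 8].
All classes full (size 3)? YES. All classes cover every point? YES.
Resolvable? YES.

YES


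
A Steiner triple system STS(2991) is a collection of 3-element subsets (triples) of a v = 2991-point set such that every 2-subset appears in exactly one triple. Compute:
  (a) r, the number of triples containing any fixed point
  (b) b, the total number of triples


An STS(v) is a 2-(v, 3, 1) BIBD: block size k = 3, λ = 1.
Replication: r(k − 1) = λ(v − 1) ⇒ r·2 = 2991 − 1 = 2990 ⇒ r = 1495.
Block count: bk = vr ⇒ b·3 = 2991·1495 = 4471545 ⇒ b = 1490515.

r = 1495, b = 1490515.


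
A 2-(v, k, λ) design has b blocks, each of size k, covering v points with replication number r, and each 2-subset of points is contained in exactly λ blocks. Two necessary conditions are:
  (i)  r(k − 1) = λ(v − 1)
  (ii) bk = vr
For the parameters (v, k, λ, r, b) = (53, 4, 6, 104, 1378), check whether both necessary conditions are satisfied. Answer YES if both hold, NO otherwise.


Condition (i): r(k − 1) = 104·3 = 312; λ(v − 1) = 6·52 = 312. Match? YES.
Condition (ii): bk = 1378·4 = 5512; vr = 53·104 = 5512. Match? YES.
Both conditions hold? YES.

YES


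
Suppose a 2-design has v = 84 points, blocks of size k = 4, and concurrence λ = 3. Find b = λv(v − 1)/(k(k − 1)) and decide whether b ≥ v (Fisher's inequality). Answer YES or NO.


b = λv(v − 1)/(k(k − 1)) = 3·84·83/(4·3) = 20916/12 = 1743.
Compare with v = 84: b ≥ v, so Fisher's inequality holds.

YES


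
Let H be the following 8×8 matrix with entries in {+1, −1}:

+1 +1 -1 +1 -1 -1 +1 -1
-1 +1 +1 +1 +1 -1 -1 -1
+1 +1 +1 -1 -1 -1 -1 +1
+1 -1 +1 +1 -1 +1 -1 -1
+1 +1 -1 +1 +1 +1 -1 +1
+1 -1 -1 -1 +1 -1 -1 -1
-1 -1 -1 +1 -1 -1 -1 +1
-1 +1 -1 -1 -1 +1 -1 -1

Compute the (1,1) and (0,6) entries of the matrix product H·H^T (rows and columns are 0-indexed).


Row 0 of H: [1, 1, -1, 1, -1, -1, 1, -1].
Row 1 of H: [-1, 1, 1, 1, 1, -1, -1, -1].
Row 6 of H: [-1, -1, -1, 1, -1, -1, -1, 1].
(H·H^T)[1][1] = Σ_j H[1][j]·H[1][j] = (-1)² + (1)² + (1)² + (1)² + (1)² + (-1)² + (-1)² + (-1)² = 1 + 1 + 1 + 1 + 1 + 1 + 1 + 1 = 8.
(H·H^T)[0][6] = Σ_j H[0][j]·H[6][j] = (1)·(-1) + (1)·(-1) + (-1)·(-1) + (1)·(1) + (-1)·(-1) + (-1)·(-1) + (1)·(-1) + (-1)·(1) = -1 + -1 + 1 + 1 + 1 + 1 + -1 + -1 = 0.
So rows 0 and 6 are orthogonal; the diagonal entry equals n = 8.

(1,1) entry = 8; (0,6) entry = 0.


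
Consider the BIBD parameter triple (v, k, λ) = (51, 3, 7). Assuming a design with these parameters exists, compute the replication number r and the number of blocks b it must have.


Any 2-(v, k, λ) BIBD satisfies two necessary conditions:
  (i)  Each point sits in r blocks, and counting incidences through any fixed point gives r(k − 1) = λ(v − 1), so r = λ(v − 1)/(k − 1).
  (ii) Total incidences bk = vr, so b = vr/k.
Step 1: r = λ(v − 1)/(k − 1) = 7·(51 − 1)/(3 − 1) = 7·50/2 = 350/2 = 175.
Step 2: b = vr/k = 51·175/3 = 8925/3 = 2975.
Check integrality: r = 175 ∈ Z ✓, b = 2975 ∈ Z ✓.
(These identities are necessary conditions: they determine r and b for any design with these parameters, but do not by themselves prove that one exists.)

r = 175, b = 2975.


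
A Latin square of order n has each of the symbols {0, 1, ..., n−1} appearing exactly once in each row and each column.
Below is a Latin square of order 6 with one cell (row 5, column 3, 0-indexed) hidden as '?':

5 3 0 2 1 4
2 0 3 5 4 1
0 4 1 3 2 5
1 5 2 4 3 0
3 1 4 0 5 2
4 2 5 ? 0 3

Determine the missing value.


Row 5 contains symbols [0, 2, 3, 4, 5] — missing [1].
Column 3 contains symbols [0, 2, 3, 4, 5] — missing [1].
The missing symbol must appear in both missing sets; intersection = [1].
Therefore the hidden value is 1.

Missing value = 1.


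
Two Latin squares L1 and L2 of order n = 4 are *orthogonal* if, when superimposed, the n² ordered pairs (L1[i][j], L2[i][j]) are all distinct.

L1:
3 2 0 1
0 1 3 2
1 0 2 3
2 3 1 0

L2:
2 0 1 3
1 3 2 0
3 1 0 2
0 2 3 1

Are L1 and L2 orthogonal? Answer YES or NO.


Form the n² = 16 superimposed pairs (L1[i][j], L2[i][j]), row by row (rows and columns indexed from 0):
row 0: (3,2) (2,0) (0,1) (1,3)
row 1: (0,1) (1,3) (3,2) (2,0)
row 2: (1,3) (0,1) (2,0) (3,2)
row 3: (2,0) (3,2) (1,3) (0,1)
Orthogonality requires all 16 pairs distinct.
But the pair (0,1) repeats: cell (0,2) has L1 = 0, L2 = 1, and cell (1,0) has L1 = 0, L2 = 1.
A repeated pair means some other pair never occurs (only 4 distinct pairs out of 16), so the squares are not orthogonal.
Conclusion: NO.

NO


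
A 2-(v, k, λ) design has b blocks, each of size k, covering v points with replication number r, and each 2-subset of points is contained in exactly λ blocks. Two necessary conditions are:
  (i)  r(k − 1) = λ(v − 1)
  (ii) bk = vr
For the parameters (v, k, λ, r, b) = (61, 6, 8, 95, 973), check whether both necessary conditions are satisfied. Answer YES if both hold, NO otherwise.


Condition (i): r(k − 1) = 95·5 = 475; λ(v − 1) = 8·60 = 480. Match? NO.
Condition (ii): bk = 973·6 = 5838; vr = 61·95 = 5795. Match? NO.
Both conditions hold? NO.

NO


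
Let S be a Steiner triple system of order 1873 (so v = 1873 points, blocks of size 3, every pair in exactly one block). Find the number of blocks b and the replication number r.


An STS(v) is a 2-(v, 3, 1) BIBD: block size k = 3, λ = 1.
Replication: r(k − 1) = λ(v − 1) ⇒ r·2 = 1873 − 1 = 1872 ⇒ r = 936.
Block count: bk = vr ⇒ b·3 = 1873·936 = 1753128 ⇒ b = 584376.

r = 936, b = 584376.


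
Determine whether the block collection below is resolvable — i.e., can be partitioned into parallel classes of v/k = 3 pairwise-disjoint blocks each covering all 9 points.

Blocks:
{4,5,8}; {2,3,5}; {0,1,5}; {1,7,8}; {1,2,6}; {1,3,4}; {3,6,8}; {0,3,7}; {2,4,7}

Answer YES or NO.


v = 9, block size k = 3, number of blocks = 9.
For resolvability, blocks must partition into parallel classes of size v/k = 3.
Total blocks must therefore be a multiple of 3: 9 = 3·3 + 0 ⇒ divisible ✓.
Consider block {2,3,5}. The only other block(s) in the collection disjoint from it are {1,7,8} — just 1 block(s). Any parallel class containing {2,3,5} would need 2 other blocks each disjoint from it, so no parallel class of size 3 can contain {2,3,5}.
Since every block must belong to some parallel class in a resolution, the collection cannot be partitioned into parallel classes.
Resolvable? NO.

NO


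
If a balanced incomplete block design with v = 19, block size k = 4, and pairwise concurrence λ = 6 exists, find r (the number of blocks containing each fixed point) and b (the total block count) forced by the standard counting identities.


Any 2-(v, k, λ) BIBD satisfies two necessary conditions:
  (i)  Each point sits in r blocks, and counting incidences through any fixed point gives r(k − 1) = λ(v − 1), so r = λ(v − 1)/(k − 1).
  (ii) Total incidences bk = vr, so b = vr/k.
Step 1: r = λ(v − 1)/(k − 1) = 6·(19 − 1)/(4 − 1) = 6·18/3 = 108/3 = 36.
Step 2: b = vr/k = 19·36/4 = 684/4 = 171.
Check integrality: r = 36 ∈ Z ✓, b = 171 ∈ Z ✓.
(These identities are necessary conditions: they determine r and b for any design with these parameters, but do not by themselves prove that one exists.)

r = 36, b = 171.


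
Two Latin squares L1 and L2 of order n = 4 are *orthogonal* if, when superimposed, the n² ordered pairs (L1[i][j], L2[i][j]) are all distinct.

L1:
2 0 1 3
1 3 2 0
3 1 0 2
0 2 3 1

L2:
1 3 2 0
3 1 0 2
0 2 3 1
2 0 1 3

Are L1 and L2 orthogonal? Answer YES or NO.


Form the n² = 16 superimposed pairs (L1[i][j], L2[i][j]), row by row (rows and columns indexed from 0):
row 0: (2,1) (0,3) (1,2) (3,0)
row 1: (1,3) (3,1) (2,0) (0,2)
row 2: (3,0) (1,2) (0,3) (2,1)
row 3: (0,2) (2,0) (3,1) (1,3)
Orthogonality requires all 16 pairs distinct.
But the pair (3,0) repeats: cell (0,3) has L1 = 3, L2 = 0, and cell (2,0) has L1 = 3, L2 = 0.
A repeated pair means some other pair never occurs (only 8 distinct pairs out of 16), so the squares are not orthogonal.
Conclusion: NO.

NO


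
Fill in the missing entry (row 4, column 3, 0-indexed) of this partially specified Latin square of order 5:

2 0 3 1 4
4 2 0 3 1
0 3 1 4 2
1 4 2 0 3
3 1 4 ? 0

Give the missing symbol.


Row 4 contains symbols [0, 1, 3, 4] — missing [2].
Column 3 contains symbols [0, 1, 3, 4] — missing [2].
The missing symbol must appear in both missing sets; intersection = [2].
Therefore the hidden value is 2.

Missing value = 2.


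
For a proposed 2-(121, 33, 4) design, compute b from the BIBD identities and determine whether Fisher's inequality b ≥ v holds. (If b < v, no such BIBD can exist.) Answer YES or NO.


b = λv(v − 1)/(k(k − 1)) = 4·121·120/(33·32) = 58080/1056 = 55.
Compare with v = 121: b < v, so Fisher's inequality fails.

NO


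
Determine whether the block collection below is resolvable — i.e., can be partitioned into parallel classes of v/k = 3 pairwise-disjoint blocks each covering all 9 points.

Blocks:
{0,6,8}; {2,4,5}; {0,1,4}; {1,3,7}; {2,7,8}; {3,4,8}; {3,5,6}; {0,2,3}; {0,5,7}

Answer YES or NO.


v = 9, block size k = 3, number of blocks = 9.
For resolvability, blocks must partition into parallel classes of size v/k = 3.
Total blocks must therefore be a multiple of 3: 9 = 3·3 + 0 ⇒ divisible ✓.
Consider block {3,4,8}. The only other block(s) in the collection disjoint from it are {0,5,7} — just 1 block(s). Any parallel class containing {3,4,8} would need 2 other blocks each disjoint from it, so no parallel class of size 3 can contain {3,4,8}.
Since every block must belong to some parallel class in a resolution, the collection cannot be partitioned into parallel classes.
Resolvable? NO.

NO


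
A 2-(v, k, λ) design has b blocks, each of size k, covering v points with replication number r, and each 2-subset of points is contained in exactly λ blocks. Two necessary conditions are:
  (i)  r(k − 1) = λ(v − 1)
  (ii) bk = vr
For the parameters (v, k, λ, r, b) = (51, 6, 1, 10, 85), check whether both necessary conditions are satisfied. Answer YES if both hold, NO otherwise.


Condition (i): r(k − 1) = 10·5 = 50; λ(v − 1) = 1·50 = 50. Match? YES.
Condition (ii): bk = 85·6 = 510; vr = 51·10 = 510. Match? YES.
Both conditions hold? YES.

YES


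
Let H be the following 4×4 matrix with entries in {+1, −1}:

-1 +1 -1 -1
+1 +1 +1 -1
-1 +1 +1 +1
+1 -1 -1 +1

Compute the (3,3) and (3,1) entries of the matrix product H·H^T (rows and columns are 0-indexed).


Row 1 of H: [1, 1, 1, -1].
Row 3 of H: [1, -1, -1, 1].
(H·H^T)[3][3] = Σ_j H[3][j]·H[3][j] = (1)² + (-1)² + (-1)² + (1)² = 1 + 1 + 1 + 1 = 4.
(H·H^T)[3][1] = Σ_j H[3][j]·H[1][j] = (1)·(1) + (-1)·(1) + (-1)·(1) + (1)·(-1) = 1 + -1 + -1 + -1 = -2.
Rows 3 and 1 are not orthogonal (dot product = -2 ≠ 0), so H is not a Hadamard matrix.

(3,3) entry = 4; (3,1) entry = -2.


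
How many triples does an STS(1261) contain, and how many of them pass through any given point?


An STS(v) is a 2-(v, 3, 1) BIBD: block size k = 3, λ = 1.
Replication: r(k − 1) = λ(v − 1) ⇒ r·2 = 1261 − 1 = 1260 ⇒ r = 630.
Block count: bk = vr ⇒ b·3 = 1261·630 = 794430 ⇒ b = 264810.

r = 630, b = 264810.


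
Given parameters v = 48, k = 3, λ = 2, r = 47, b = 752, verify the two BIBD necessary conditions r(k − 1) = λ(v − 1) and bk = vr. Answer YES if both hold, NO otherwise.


Condition (i): r(k − 1) = 47·2 = 94; λ(v − 1) = 2·47 = 94. Match? YES.
Condition (ii): bk = 752·3 = 2256; vr = 48·47 = 2256. Match? YES.
Both conditions hold? YES.

YES


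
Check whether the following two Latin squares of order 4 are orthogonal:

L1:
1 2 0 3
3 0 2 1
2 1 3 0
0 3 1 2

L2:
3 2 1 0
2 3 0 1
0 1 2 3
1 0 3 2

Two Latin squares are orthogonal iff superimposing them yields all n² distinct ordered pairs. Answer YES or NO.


Form the n² = 16 superimposed pairs (L1[i][j], L2[i][j]), row by row (rows and columns indexed from 0):
row 0: (1,3) (2,2) (0,1) (3,0)
row 1: (3,2) (0,3) (2,0) (1,1)
row 2: (2,0) (1,1) (3,2) (0,3)
row 3: (0,1) (3,0) (1,3) (2,2)
Orthogonality requires all 16 pairs distinct.
But the pair (2,0) repeats: cell (1,2) has L1 = 2, L2 = 0, and cell (2,0) has L1 = 2, L2 = 0.
A repeated pair means some other pair never occurs (only 8 distinct pairs out of 16), so the squares are not orthogonal.
Conclusion: NO.

NO


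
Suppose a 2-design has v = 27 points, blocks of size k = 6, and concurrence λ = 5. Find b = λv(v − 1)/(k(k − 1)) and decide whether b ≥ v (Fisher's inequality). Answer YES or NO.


b = λv(v − 1)/(k(k − 1)) = 5·27·26/(6·5) = 3510/30 = 117.
Compare with v = 27: b ≥ v, so Fisher's inequality holds.

YES


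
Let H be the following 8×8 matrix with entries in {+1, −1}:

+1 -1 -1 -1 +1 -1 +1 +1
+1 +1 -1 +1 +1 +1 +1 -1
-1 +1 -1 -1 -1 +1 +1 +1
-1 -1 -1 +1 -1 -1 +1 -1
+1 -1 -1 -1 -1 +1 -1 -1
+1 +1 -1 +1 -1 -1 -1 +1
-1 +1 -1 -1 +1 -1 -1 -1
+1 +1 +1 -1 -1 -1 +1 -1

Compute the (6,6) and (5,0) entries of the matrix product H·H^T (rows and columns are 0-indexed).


Row 0 of H: [1, -1, -1, -1, 1, -1, 1, 1].
Row 5 of H: [1, 1, -1, 1, -1, -1, -1, 1].
Row 6 of H: [-1, 1, -1, -1, 1, -1, -1, -1].
(H·H^T)[6][6] = Σ_j H[6][j]·H[6][j] = (-1)² + (1)² + (-1)² + (-1)² + (1)² + (-1)² + (-1)² + (-1)² = 1 + 1 + 1 + 1 + 1 + 1 + 1 + 1 = 8.
(H·H^T)[5][0] = Σ_j H[5][j]·H[0][j] = (1)·(1) + (1)·(-1) + (-1)·(-1) + (1)·(-1) + (-1)·(1) + (-1)·(-1) + (-1)·(1) + (1)·(1) = 1 + -1 + 1 + -1 + -1 + 1 + -1 + 1 = 0.
So rows 5 and 0 are orthogonal; the diagonal entry equals n = 8.

(6,6) entry = 8; (5,0) entry = 0.


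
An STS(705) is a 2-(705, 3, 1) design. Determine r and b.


An STS(v) is a 2-(v, 3, 1) BIBD: block size k = 3, λ = 1.
Replication: r(k − 1) = λ(v − 1) ⇒ r·2 = 705 − 1 = 704 ⇒ r = 352.
Block count: bk = vr ⇒ b·3 = 705·352 = 248160 ⇒ b = 82720.
(Check via b = v(v − 1)/6 = 705·704/6 = 496320/6 = 82720.)

r = 352, b = 82720.


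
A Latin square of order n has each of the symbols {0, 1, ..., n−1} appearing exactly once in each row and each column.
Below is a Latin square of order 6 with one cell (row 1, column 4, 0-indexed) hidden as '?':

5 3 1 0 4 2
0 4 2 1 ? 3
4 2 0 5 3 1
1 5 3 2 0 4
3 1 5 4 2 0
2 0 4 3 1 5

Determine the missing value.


Row 1 contains symbols [0, 1, 2, 3, 4] — missing [5].
Column 4 contains symbols [0, 1, 2, 3, 4] — missing [5].
The missing symbol must appear in both missing sets; intersection = [5].
Therefore the hidden value is 5.

Missing value = 5.


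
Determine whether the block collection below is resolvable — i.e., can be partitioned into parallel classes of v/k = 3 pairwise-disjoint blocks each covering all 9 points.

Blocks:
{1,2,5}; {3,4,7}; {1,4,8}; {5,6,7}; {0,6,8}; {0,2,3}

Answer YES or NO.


v = 9, block size k = 3, number of blocks = 6.
For resolvability, blocks must partition into parallel classes of size v/k = 3.
Total blocks must therefore be a multiple of 3: 6 = 3·2 + 0 ⇒ divisible ✓.
Greedy packing gives 2 candidate class(es). Each should be a full parallel class (size 3, covers all 9 points).
  Class 1 (3 blocks): {1,2,5}; {3,4,7}; {0,6,8}. Points covered: [0, 1, 2, 3, 4, 5, 6, 7, 8].
  Class 2 (3 blocks): {1,4,8}; {5,6,7}; {0,2,3}. Points covered: [0, 1, 2, 3, 4, 5, 6, 7, 8].
All classes full (size 3)? YES. All classes cover every point? YES.
Resolvable? YES.

YES
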